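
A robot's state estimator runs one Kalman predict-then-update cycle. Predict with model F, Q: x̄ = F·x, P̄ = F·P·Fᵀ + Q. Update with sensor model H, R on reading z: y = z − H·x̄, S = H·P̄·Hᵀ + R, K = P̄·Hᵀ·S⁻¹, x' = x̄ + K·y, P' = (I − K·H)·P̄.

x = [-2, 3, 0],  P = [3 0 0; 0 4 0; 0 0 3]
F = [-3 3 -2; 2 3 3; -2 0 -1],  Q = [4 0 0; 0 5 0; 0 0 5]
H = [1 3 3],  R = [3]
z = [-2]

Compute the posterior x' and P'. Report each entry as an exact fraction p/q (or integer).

x̄ = F·x = [15, 5, 4]
P̄ = F·P·Fᵀ + Q = [79 0 24; 0 80 -21; 24 -21 20]
y = z − H·x̄ = [-44]
S = H·P̄·Hᵀ + R = [748]
K = P̄·Hᵀ·S⁻¹ = [151/748; 177/748; 21/748]
x' = x̄ + K·y = [104/17, -92/17, 47/17]
P' = (I − K·H)·P̄ = [36291/748 -26727/748 14781/748; -26727/748 28511/748 -19425/748; 14781/748 -19425/748 14519/748]

x' = [104/17, -92/17, 47/17]
P' = [36291/748 -26727/748 14781/748; -26727/748 28511/748 -19425/748; 14781/748 -19425/748 14519/748]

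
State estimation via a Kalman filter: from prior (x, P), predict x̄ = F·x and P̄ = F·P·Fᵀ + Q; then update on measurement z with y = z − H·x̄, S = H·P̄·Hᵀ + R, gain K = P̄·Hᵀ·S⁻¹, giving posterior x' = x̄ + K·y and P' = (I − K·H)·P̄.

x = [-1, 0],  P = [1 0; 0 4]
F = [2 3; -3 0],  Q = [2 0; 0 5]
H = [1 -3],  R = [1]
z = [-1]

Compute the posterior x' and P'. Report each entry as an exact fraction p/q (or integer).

x' = [38/41, 27/41]
P' = [1002/41 330/41; 330/41 566/205]

x̄ = F·x = [-2, 3]
P̄ = F·P·Fᵀ + Q = [42 -6; -6 14]
y = z − H·x̄ = [10]
S = H·P̄·Hᵀ + R = [205]
K = P̄·Hᵀ·S⁻¹ = [12/41; -48/205]
x' = x̄ + K·y = [38/41, 27/41]
P' = (I − K·H)·P̄ = [1002/41 330/41; 330/41 566/205]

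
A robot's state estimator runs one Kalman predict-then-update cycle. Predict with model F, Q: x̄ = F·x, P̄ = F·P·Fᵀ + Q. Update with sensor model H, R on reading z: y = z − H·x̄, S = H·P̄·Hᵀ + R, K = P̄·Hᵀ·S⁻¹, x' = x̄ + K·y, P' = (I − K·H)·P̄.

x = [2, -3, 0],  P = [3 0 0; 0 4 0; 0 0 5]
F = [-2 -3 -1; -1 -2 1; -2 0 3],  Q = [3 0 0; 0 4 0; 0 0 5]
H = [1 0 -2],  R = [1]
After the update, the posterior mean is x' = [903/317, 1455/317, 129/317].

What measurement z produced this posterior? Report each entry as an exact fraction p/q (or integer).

z = [2]

x̄ = F·x = [5, 4, -4]
P̄ = F·P·Fᵀ + Q = [56 25 -3; 25 28 21; -3 21 62]
S = H·P̄·Hᵀ + R = [317]
K = P̄·Hᵀ·S⁻¹ = [62/317; -17/317; -127/317]
x' − x̄ = [-682/317, 187/317, 1397/317] = K·y
y = (KᵀK)⁻¹·Kᵀ·(x' − x̄) = [-11]
z = y + H·x̄ = [-11] + [13] = [2]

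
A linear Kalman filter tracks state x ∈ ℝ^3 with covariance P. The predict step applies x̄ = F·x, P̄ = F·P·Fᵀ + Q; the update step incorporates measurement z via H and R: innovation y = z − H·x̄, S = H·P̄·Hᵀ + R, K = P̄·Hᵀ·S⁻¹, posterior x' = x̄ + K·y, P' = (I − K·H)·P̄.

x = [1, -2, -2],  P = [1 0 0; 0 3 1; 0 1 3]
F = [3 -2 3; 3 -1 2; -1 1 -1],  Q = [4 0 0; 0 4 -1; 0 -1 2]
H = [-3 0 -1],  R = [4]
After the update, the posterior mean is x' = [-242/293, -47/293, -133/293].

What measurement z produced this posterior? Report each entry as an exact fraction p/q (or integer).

z = [3]

x̄ = F·x = [1, 1, -1]
P̄ = F·P·Fᵀ + Q = [40 26 -13; 26 24 -10; -13 -10 7]
S = H·P̄·Hᵀ + R = [293]
K = P̄·Hᵀ·S⁻¹ = [-107/293; -68/293; 32/293]
x' − x̄ = [-535/293, -340/293, 160/293] = K·y
y = (KᵀK)⁻¹·Kᵀ·(x' − x̄) = [5]
z = y + H·x̄ = [5] + [-2] = [3]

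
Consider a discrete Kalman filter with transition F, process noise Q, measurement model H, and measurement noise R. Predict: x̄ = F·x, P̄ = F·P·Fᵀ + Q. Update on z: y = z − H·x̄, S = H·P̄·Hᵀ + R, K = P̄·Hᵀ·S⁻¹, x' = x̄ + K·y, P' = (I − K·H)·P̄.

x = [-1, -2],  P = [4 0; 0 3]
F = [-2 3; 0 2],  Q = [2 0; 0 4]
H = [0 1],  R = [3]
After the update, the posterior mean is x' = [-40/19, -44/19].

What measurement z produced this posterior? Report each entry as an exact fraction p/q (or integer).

z = [-2]

x̄ = F·x = [-4, -4]
P̄ = F·P·Fᵀ + Q = [45 18; 18 16]
S = H·P̄·Hᵀ + R = [19]
K = P̄·Hᵀ·S⁻¹ = [18/19; 16/19]
x' − x̄ = [36/19, 32/19] = K·y
y = (KᵀK)⁻¹·Kᵀ·(x' − x̄) = [2]
z = y + H·x̄ = [2] + [-4] = [-2]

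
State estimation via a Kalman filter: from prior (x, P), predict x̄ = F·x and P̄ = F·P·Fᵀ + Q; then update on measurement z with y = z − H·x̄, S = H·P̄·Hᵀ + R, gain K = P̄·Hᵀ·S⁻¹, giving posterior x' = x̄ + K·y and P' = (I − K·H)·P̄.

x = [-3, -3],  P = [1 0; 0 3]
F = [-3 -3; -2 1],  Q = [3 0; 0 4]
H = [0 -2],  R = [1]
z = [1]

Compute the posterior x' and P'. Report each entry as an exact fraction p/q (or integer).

x' = [284/15, -19/45]
P' = [191/5 -1/15; -1/15 11/45]

x̄ = F·x = [18, 3]
P̄ = F·P·Fᵀ + Q = [39 -3; -3 11]
y = z − H·x̄ = [7]
S = H·P̄·Hᵀ + R = [45]
K = P̄·Hᵀ·S⁻¹ = [2/15; -22/45]
x' = x̄ + K·y = [284/15, -19/45]
P' = (I − K·H)·P̄ = [191/5 -1/15; -1/15 11/45]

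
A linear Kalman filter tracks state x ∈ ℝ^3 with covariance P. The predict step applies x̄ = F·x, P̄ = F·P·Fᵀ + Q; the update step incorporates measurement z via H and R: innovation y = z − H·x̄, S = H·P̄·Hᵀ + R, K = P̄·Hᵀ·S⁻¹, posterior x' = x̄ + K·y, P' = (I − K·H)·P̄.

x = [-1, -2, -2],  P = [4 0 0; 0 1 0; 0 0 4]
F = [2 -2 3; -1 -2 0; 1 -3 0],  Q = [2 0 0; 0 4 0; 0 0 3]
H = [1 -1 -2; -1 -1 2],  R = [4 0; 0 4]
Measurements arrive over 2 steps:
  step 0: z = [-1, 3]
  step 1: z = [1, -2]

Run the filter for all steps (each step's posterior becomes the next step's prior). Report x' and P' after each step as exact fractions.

step 0: x' = [54/37, -11/37, 69/37], P' = [4967/111 -8/111 2435/111; -8/111 188/111 -2/111; 2435/111 -2/111 1247/111]
step 1: x' = [1129603/221282, 118009/221282, 392345/221282], P' = [17866276/110641 -433746/110641 8882568/110641; -433746/110641 189364/110641 -208108/110641; 8882568/110641 -208108/110641 4468143/110641]

step 0: x̄ = F·x = [-4, 5, 5]
step 0: P̄ = F·P·Fᵀ + Q = [58 -4 14; -4 12 2; 14 2 16]
step 0: y = z − H·x̄ = [18, -6]
step 0: S = H·P̄·Hᵀ + R = [98 -54; -54 66]
step 0: K = P̄·Hᵀ·S⁻¹ = [35/148 -89/444; -16/37 -46/111; -19/148 61/444]
step 0: x' = x̄ + K·y = [54/37, -11/37, 69/37]
step 0: P' = (I − K·H)·P̄ = [4967/111 -8/111 2435/111; -8/111 188/111 -2/111; 2435/111 -2/111 1247/111]
step 1: x̄ = F·x = [337/37, -32/37, 87/37]
step 1: P̄ = F·P·Fᵀ + Q = [61373/111 -16459/111 18449/111; -16459/111 6131/111 -3847/111; 18449/111 -3847/111 7040/111]
step 1: y = z − H·x̄ = [-158/37, 57/37]
step 1: S = H·P̄·Hᵀ + R = [39842/111 -3202/37; -3202/37 1594/37]
step 1: K = P̄·Hᵀ·S⁻¹ = [267443/221282 166303/221282; -103447/221282 -85917/221282; 77195/221282 130913/221282]
step 1: x' = x̄ + K·y = [1129603/221282, 118009/221282, 392345/221282]
step 1: P' = (I − K·H)·P̄ = [17866276/110641 -433746/110641 8882568/110641; -433746/110641 189364/110641 -208108/110641; 8882568/110641 -208108/110641 4468143/110641]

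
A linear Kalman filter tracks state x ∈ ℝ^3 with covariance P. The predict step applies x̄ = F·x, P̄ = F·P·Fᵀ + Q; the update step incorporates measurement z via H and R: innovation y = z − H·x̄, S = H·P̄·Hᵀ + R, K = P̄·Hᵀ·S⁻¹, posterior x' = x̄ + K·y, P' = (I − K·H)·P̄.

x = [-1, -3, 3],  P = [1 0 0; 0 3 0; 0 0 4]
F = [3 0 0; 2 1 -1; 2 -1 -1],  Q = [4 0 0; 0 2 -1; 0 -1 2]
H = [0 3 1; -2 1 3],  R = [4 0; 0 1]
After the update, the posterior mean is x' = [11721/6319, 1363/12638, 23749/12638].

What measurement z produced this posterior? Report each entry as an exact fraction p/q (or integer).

x̄ = F·x = [-3, -8, -2]
P̄ = F·P·Fᵀ + Q = [13 6 6; 6 13 4; 6 4 13]
S = H·P̄·Hᵀ + R = [158 70; 70 111]
K = P̄·Hᵀ·S⁻¹ = [1402/6319 -998/6319; 3863/12638 -478/6319; 605/12638 1574/6319]
x' − x̄ = [30678/6319, 102467/12638, 49025/12638] = K·y
y = (KᵀK)⁻¹·Kᵀ·(x' − x̄) = [29, 10]
z = y + H·x̄ = [29, 10] + [-26, -8] = [3, 2]

z = [3, 2]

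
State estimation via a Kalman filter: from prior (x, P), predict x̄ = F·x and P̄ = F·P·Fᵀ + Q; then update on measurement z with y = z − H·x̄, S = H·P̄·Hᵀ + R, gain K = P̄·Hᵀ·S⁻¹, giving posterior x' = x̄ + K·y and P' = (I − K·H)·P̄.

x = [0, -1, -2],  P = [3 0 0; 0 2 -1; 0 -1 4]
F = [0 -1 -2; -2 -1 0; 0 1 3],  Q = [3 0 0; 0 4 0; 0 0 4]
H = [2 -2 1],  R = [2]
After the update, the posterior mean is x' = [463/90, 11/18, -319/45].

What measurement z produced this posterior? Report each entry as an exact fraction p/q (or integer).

z = [2]

x̄ = F·x = [5, 1, -7]
P̄ = F·P·Fᵀ + Q = [17 0 -21; 0 18 1; -21 1 36]
S = H·P̄·Hᵀ + R = [90]
K = P̄·Hᵀ·S⁻¹ = [13/90; -7/18; -4/45]
x' − x̄ = [13/90, -7/18, -4/45] = K·y
y = (KᵀK)⁻¹·Kᵀ·(x' − x̄) = [1]
z = y + H·x̄ = [1] + [1] = [2]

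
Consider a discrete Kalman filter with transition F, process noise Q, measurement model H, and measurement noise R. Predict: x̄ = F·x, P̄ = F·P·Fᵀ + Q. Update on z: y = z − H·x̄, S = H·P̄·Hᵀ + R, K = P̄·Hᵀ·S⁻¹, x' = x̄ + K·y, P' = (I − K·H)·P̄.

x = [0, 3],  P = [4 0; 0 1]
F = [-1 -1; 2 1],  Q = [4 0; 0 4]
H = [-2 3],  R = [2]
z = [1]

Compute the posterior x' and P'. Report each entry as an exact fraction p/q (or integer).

x' = [-75/67, -129/335]
P' = [198/67 126/67; 126/67 474/335]

x̄ = F·x = [-3, 3]
P̄ = F·P·Fᵀ + Q = [9 -9; -9 21]
y = z − H·x̄ = [-14]
S = H·P̄·Hᵀ + R = [335]
K = P̄·Hᵀ·S⁻¹ = [-9/67; 81/335]
x' = x̄ + K·y = [-75/67, -129/335]
P' = (I − K·H)·P̄ = [198/67 126/67; 126/67 474/335]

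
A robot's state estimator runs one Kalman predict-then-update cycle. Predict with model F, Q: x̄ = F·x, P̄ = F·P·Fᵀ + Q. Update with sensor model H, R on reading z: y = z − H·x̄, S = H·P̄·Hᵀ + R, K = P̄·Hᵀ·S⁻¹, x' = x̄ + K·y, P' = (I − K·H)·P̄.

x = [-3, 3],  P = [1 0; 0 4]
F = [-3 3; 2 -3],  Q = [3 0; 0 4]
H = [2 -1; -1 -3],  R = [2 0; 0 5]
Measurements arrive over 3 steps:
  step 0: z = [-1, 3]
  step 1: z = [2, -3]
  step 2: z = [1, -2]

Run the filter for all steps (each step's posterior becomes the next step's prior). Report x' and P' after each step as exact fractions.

step 0: x̄ = F·x = [18, -15]
step 0: P̄ = F·P·Fᵀ + Q = [48 -42; -42 44]
step 0: y = z − H·x̄ = [-52, -24]
step 0: S = H·P̄·Hᵀ + R = [406 246; 246 197]
step 0: K = P̄·Hᵀ·S⁻¹ = [3999/9733 -1140/9733; -1538/9733 -2526/9733]
step 0: x' = x̄ + K·y = [-5394/9733, -5395/9733]
step 0: P' = (I − K·H)·P̄ = [4242/9733 486/9733; 486/9733 4048/9733]
step 1: x̄ = F·x = [-3/9733, 5397/9733]
step 1: P̄ = F·P·Fᵀ + Q = [95061/9733 -54594/9733; -54594/9733 86500/9733]
step 1: y = z − H·x̄ = [24869/9733, -13011/9733]
step 1: S = H·P̄·Hᵀ + R = [704586/9733 342348/9733; 342348/9733 594662/9733]
step 1: K = P̄·Hᵀ·S⁻¹ = [1044529/2583893 -605469/5167786; -1187174/7751679 -662527/2583893]
step 1: x' = x̄ + K·y = [6145591/5167786, 3921956/7751679]
step 1: P' = (I − K·H)·P̄ = [2223099/5167786 134041/2583893; 134041/2583893 3178594/7751679]
step 2: x̄ = F·x = [-10592861/5167786, 2223635/2583893]
step 2: P̄ = F·P·Fᵀ + Q = [49757337/5167786 -14194464/2583893; -14194464/2583893 22709060/2583893]
step 2: y = z − H·x̄ = [15400389/2583893, -7586623/5167786]
step 2: S = H·P̄·Hᵀ + R = [184169376/2583893 89342163/2583893; 89342163/2583893 314025779/5167786]
step 2: K = P̄·Hᵀ·S⁻¹ = [1091309221/2700697977 -11719919/100025851; -1240212826/8102093931 -76937452/300077553]
step 2: x' = x̄ + K·y = [477686780/900232659, 876742723/2700697977]
step 2: P' = (I − K·H)·P̄ = [387144971/900232659 140251384/2700697977; 140251384/2700697977 3321933956/8102093931]

step 0: x' = [-5394/9733, -5395/9733], P' = [4242/9733 486/9733; 486/9733 4048/9733]
step 1: x' = [6145591/5167786, 3921956/7751679], P' = [2223099/5167786 134041/2583893; 134041/2583893 3178594/7751679]
step 2: x' = [477686780/900232659, 876742723/2700697977], P' = [387144971/900232659 140251384/2700697977; 140251384/2700697977 3321933956/8102093931]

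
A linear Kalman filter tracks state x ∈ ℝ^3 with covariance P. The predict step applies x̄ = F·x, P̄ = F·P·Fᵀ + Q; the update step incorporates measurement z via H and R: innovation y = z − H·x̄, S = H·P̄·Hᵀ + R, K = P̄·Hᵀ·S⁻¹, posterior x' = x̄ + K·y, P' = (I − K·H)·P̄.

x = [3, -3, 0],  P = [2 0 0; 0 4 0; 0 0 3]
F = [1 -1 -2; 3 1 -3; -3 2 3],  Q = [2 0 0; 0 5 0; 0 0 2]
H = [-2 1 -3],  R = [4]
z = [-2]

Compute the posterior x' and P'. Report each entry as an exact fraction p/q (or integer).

x̄ = F·x = [6, 6, -15]
P̄ = F·P·Fᵀ + Q = [20 20 -32; 20 54 -37; -32 -37 63]
y = z − H·x̄ = [-41]
S = H·P̄·Hᵀ + R = [463]
K = P̄·Hᵀ·S⁻¹ = [76/463; 125/463; -162/463]
x' = x̄ + K·y = [-338/463, -2347/463, -303/463]
P' = (I − K·H)·P̄ = [3484/463 -240/463 -2504/463; -240/463 9377/463 3119/463; -2504/463 3119/463 2925/463]

x' = [-338/463, -2347/463, -303/463]
P' = [3484/463 -240/463 -2504/463; -240/463 9377/463 3119/463; -2504/463 3119/463 2925/463]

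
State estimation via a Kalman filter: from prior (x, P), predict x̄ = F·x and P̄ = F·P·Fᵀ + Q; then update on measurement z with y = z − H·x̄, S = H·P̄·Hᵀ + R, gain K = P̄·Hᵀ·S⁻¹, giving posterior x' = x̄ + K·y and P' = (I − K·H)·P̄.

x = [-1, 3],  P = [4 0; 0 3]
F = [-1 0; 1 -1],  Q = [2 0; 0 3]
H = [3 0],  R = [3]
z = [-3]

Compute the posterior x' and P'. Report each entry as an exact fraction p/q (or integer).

x' = [-17/19, -52/19]
P' = [6/19 -4/19; -4/19 142/19]

x̄ = F·x = [1, -4]
P̄ = F·P·Fᵀ + Q = [6 -4; -4 10]
y = z − H·x̄ = [-6]
S = H·P̄·Hᵀ + R = [57]
K = P̄·Hᵀ·S⁻¹ = [6/19; -4/19]
x' = x̄ + K·y = [-17/19, -52/19]
P' = (I − K·H)·P̄ = [6/19 -4/19; -4/19 142/19]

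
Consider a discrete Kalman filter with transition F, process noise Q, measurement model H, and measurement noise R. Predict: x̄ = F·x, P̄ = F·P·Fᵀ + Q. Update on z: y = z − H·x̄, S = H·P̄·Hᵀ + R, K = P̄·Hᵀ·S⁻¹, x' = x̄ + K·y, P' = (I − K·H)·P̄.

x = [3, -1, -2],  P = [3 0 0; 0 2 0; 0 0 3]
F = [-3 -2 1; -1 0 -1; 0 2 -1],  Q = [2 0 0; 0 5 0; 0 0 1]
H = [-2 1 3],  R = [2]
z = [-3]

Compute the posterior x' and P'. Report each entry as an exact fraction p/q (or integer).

x' = [-1523/407, -567/407, -1220/407]
P' = [4831/407 3298/407 2050/407; 3298/407 4413/407 733/407; 2050/407 733/407 1163/407]

x̄ = F·x = [-9, -1, 0]
P̄ = F·P·Fᵀ + Q = [40 6 -11; 6 11 3; -11 3 12]
y = z − H·x̄ = [-20]
S = H·P̄·Hᵀ + R = [407]
K = P̄·Hᵀ·S⁻¹ = [-107/407; 8/407; 61/407]
x' = x̄ + K·y = [-1523/407, -567/407, -1220/407]
P' = (I − K·H)·P̄ = [4831/407 3298/407 2050/407; 3298/407 4413/407 733/407; 2050/407 733/407 1163/407]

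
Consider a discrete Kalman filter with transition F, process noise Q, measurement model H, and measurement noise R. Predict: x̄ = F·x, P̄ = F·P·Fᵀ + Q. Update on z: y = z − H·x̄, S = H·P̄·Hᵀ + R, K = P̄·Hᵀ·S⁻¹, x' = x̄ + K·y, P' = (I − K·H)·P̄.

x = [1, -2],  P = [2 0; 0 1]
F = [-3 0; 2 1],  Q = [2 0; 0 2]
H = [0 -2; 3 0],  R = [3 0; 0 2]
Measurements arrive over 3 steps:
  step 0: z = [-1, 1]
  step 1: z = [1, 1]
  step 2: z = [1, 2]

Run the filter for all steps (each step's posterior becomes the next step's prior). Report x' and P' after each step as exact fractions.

step 0: x' = [381/1685, 166/1685], P' = [364/1685 -36/1685; -36/1685 1059/1685]
step 1: x' = [70071/239644, -42103/119822], P' = [50141/239644 -1557/119822; -1557/119822 36048/59911]
step 2: x' = [78628764/133743107, -59541058/133743107], P' = [27958342/133743107 -1749024/133743107; -1749024/133743107 80385153/133743107]

step 0: x̄ = F·x = [-3, 0]
step 0: P̄ = F·P·Fᵀ + Q = [20 -12; -12 11]
step 0: y = z − H·x̄ = [-1, 10]
step 0: S = H·P̄·Hᵀ + R = [47 72; 72 182]
step 0: K = P̄·Hᵀ·S⁻¹ = [24/1685 546/1685; -706/1685 -54/1685]
step 0: x' = x̄ + K·y = [381/1685, 166/1685]
step 0: P' = (I − K·H)·P̄ = [364/1685 -36/1685; -36/1685 1059/1685]
step 1: x̄ = F·x = [-1143/1685, 928/1685]
step 1: P̄ = F·P·Fᵀ + Q = [6646/1685 -2076/1685; -2076/1685 5741/1685]
step 1: y = z − H·x̄ = [3541/1685, 5114/1685]
step 1: S = H·P̄·Hᵀ + R = [28019/1685 12456/1685; 12456/1685 63184/1685]
step 1: K = P̄·Hᵀ·S⁻¹ = [519/59911 150423/479288; -24032/59911 -4671/239644]
step 1: x' = x̄ + K·y = [70071/239644, -42103/119822]
step 1: P' = (I − K·H)·P̄ = [50141/239644 -1557/119822; -1557/119822 36048/59911]
step 2: x̄ = F·x = [-210213/239644, 13984/59911]
step 2: P̄ = F·P·Fᵀ + Q = [930557/239644 -72876/59911; -72876/59911 202897/59911]
step 2: y = z − H·x̄ = [87879/59911, 1109927/239644]
step 2: S = H·P̄·Hᵀ + R = [991321/59911 437256/59911; 437256/59911 8854301/239644]
step 2: K = P̄·Hᵀ·S⁻¹ = [1166016/133743107 41937513/133743107; -53590102/133743107 -2623536/133743107]
step 2: x' = x̄ + K·y = [78628764/133743107, -59541058/133743107]
step 2: P' = (I − K·H)·P̄ = [27958342/133743107 -1749024/133743107; -1749024/133743107 80385153/133743107]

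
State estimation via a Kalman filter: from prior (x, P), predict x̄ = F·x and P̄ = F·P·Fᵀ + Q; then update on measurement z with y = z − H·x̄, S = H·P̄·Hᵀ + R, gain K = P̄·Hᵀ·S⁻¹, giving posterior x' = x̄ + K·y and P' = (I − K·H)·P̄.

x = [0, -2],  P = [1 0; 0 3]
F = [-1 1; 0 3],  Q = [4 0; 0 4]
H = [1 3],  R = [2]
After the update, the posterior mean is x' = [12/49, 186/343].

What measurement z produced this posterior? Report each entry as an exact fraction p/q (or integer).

z = [2]

x̄ = F·x = [-2, -6]
P̄ = F·P·Fᵀ + Q = [8 9; 9 31]
S = H·P̄·Hᵀ + R = [343]
K = P̄·Hᵀ·S⁻¹ = [5/49; 102/343]
x' − x̄ = [110/49, 2244/343] = K·y
y = (KᵀK)⁻¹·Kᵀ·(x' − x̄) = [22]
z = y + H·x̄ = [22] + [-20] = [2]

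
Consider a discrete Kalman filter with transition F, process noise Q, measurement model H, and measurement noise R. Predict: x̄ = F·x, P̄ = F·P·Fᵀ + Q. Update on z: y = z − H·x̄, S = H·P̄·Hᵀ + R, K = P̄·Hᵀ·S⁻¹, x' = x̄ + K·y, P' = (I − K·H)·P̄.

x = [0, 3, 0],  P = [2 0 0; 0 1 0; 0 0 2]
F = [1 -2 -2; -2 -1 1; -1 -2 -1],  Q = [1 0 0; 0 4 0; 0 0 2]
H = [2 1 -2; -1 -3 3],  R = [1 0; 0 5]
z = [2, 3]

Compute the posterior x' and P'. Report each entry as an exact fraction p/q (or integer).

x' = [-5301/2747, -16787/2747, -16162/2747]
P' = [9777/2747 9315/2747 13734/2747; 9315/2747 15838/2747 17608/2747; 13734/2747 17608/2747 22686/2747]

x̄ = F·x = [-6, -3, -6]
P̄ = F·P·Fᵀ + Q = [15 -6 6; -6 15 4; 6 4 10]
y = z − H·x̄ = [5, 6]
S = H·P̄·Hᵀ + R = [28 -9; -9 101]
K = P̄·Hᵀ·S⁻¹ = [1401/2747 696/2747; -748/2747 -801/2747; -296/2747 300/2747]
x' = x̄ + K·y = [-5301/2747, -16787/2747, -16162/2747]
P' = (I − K·H)·P̄ = [9777/2747 9315/2747 13734/2747; 9315/2747 15838/2747 17608/2747; 13734/2747 17608/2747 22686/2747]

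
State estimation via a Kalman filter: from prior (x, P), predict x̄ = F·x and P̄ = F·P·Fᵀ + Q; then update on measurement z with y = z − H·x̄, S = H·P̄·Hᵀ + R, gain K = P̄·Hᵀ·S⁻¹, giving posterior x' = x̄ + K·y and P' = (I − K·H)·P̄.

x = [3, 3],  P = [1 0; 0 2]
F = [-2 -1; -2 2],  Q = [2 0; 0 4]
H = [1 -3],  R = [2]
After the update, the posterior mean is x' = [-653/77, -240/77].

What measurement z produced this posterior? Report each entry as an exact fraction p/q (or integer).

x̄ = F·x = [-9, 0]
P̄ = F·P·Fᵀ + Q = [8 0; 0 16]
S = H·P̄·Hᵀ + R = [154]
K = P̄·Hᵀ·S⁻¹ = [4/77; -24/77]
x' − x̄ = [40/77, -240/77] = K·y
y = (KᵀK)⁻¹·Kᵀ·(x' − x̄) = [10]
z = y + H·x̄ = [10] + [-9] = [1]

z = [1]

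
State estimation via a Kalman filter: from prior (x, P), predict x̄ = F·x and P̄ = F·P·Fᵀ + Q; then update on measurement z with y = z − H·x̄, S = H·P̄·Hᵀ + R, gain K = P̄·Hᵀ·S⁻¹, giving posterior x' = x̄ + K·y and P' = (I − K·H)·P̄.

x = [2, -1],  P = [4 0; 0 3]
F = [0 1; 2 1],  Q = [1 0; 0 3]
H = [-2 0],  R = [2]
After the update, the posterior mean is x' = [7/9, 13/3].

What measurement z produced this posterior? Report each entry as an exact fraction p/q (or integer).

z = [-2]

x̄ = F·x = [-1, 3]
P̄ = F·P·Fᵀ + Q = [4 3; 3 22]
S = H·P̄·Hᵀ + R = [18]
K = P̄·Hᵀ·S⁻¹ = [-4/9; -1/3]
x' − x̄ = [16/9, 4/3] = K·y
y = (KᵀK)⁻¹·Kᵀ·(x' − x̄) = [-4]
z = y + H·x̄ = [-4] + [2] = [-2]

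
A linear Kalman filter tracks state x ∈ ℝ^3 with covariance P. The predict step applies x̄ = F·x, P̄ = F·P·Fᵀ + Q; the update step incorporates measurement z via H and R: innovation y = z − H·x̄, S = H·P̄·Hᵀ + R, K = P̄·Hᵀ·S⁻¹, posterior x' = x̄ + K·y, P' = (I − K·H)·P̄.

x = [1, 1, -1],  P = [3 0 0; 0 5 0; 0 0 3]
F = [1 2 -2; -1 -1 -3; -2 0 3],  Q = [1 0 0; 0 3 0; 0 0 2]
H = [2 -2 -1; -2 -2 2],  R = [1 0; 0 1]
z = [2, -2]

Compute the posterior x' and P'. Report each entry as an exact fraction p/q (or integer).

x' = [56782/117967, -42063/235934, -166565/235934]
P' = [411014/117967 130574/117967 535297/117967; 130574/117967 115407/235934 352755/235934; 535297/117967 352755/235934 1445873/235934]

x̄ = F·x = [5, 1, -5]
P̄ = F·P·Fᵀ + Q = [36 5 -24; 5 38 -21; -24 -21 41]
y = z − H·x̄ = [-11, 20]
S = H·P̄·Hᵀ + R = [310 -176; -176 861]
K = P̄·Hᵀ·S⁻¹ = [25583/117967 -12582/117967; -61273/235934 -23800/117967; -10195/235934 22524/117967]
x' = x̄ + K·y = [56782/117967, -42063/235934, -166565/235934]
P' = (I − K·H)·P̄ = [411014/117967 130574/117967 535297/117967; 130574/117967 115407/235934 352755/235934; 535297/117967 352755/235934 1445873/235934]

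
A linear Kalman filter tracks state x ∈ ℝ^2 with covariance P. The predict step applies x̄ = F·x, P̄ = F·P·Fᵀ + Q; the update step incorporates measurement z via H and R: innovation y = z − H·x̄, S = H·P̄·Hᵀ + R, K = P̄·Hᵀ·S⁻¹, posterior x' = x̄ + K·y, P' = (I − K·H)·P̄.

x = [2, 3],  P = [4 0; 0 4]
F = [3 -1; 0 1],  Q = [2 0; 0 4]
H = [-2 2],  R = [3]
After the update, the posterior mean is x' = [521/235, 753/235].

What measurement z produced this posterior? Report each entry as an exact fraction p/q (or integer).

z = [2]

x̄ = F·x = [3, 3]
P̄ = F·P·Fᵀ + Q = [42 -4; -4 8]
S = H·P̄·Hᵀ + R = [235]
K = P̄·Hᵀ·S⁻¹ = [-92/235; 24/235]
x' − x̄ = [-184/235, 48/235] = K·y
y = (KᵀK)⁻¹·Kᵀ·(x' − x̄) = [2]
z = y + H·x̄ = [2] + [0] = [2]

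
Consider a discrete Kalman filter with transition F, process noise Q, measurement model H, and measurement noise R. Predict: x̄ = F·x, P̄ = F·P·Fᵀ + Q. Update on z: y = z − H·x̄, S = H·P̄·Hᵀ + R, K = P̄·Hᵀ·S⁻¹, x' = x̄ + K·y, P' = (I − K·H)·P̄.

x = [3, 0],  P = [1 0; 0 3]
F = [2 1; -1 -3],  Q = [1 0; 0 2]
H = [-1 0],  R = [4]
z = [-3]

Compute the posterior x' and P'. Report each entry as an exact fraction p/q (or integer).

x̄ = F·x = [6, -3]
P̄ = F·P·Fᵀ + Q = [8 -11; -11 30]
y = z − H·x̄ = [3]
S = H·P̄·Hᵀ + R = [12]
K = P̄·Hᵀ·S⁻¹ = [-2/3; 11/12]
x' = x̄ + K·y = [4, -1/4]
P' = (I − K·H)·P̄ = [8/3 -11/3; -11/3 239/12]

x' = [4, -1/4]
P' = [8/3 -11/3; -11/3 239/12]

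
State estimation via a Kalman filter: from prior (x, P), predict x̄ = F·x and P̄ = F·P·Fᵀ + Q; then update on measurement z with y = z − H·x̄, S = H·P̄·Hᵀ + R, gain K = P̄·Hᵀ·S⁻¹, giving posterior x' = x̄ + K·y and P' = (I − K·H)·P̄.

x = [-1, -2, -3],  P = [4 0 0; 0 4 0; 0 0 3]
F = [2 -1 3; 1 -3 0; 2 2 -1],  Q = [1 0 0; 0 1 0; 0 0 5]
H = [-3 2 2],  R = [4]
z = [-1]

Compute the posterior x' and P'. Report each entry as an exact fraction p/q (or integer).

x' = [-61/101, 585/101, -711/101]
P' = [2039/101 1755/101 2501/202; 1755/101 4116/101 -2977/202; 2501/202 -2977/202 13559/404]

x̄ = F·x = [-9, 5, -3]
P̄ = F·P·Fᵀ + Q = [48 20 -1; 20 41 -16; -1 -16 40]
y = z − H·x̄ = [-32]
S = H·P̄·Hᵀ + R = [404]
K = P̄·Hᵀ·S⁻¹ = [-53/202; -5/202; 51/404]
x' = x̄ + K·y = [-61/101, 585/101, -711/101]
P' = (I − K·H)·P̄ = [2039/101 1755/101 2501/202; 1755/101 4116/101 -2977/202; 2501/202 -2977/202 13559/404]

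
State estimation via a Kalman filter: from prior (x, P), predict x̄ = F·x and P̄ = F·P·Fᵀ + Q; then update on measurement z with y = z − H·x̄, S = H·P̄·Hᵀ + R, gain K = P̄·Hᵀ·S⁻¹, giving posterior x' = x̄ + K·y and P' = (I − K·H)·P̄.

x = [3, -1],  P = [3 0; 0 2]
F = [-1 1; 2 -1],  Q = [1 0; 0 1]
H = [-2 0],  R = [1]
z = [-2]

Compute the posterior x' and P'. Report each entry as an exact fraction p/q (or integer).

x' = [4/5, 3/5]
P' = [6/25 -8/25; -8/25 119/25]

x̄ = F·x = [-4, 7]
P̄ = F·P·Fᵀ + Q = [6 -8; -8 15]
y = z − H·x̄ = [-10]
S = H·P̄·Hᵀ + R = [25]
K = P̄·Hᵀ·S⁻¹ = [-12/25; 16/25]
x' = x̄ + K·y = [4/5, 3/5]
P' = (I − K·H)·P̄ = [6/25 -8/25; -8/25 119/25]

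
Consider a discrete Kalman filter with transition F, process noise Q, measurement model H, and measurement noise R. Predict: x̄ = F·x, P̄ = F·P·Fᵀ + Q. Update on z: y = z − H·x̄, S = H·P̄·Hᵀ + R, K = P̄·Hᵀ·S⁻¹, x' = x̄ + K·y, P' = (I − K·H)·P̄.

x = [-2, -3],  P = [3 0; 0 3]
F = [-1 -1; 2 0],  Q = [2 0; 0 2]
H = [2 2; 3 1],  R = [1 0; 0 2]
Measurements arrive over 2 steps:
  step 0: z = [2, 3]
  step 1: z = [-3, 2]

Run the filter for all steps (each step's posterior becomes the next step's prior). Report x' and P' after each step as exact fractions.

step 0: x' = [433/337, -124/337], P' = [175/337 -212/337; -212/337 330/337]
step 1: x' = [8942/15299, -24318/15299], P' = [29068/76495 -33534/76495; -33534/76495 54802/76495]

step 0: x̄ = F·x = [5, -4]
step 0: P̄ = F·P·Fᵀ + Q = [8 -6; -6 14]
step 0: y = z − H·x̄ = [0, -8]
step 0: S = H·P̄·Hᵀ + R = [41 28; 28 52]
step 0: K = P̄·Hᵀ·S⁻¹ = [-74/337 313/674; 236/337 -153/337]
step 0: x' = x̄ + K·y = [433/337, -124/337]
step 0: P' = (I − K·H)·P̄ = [175/337 -212/337; -212/337 330/337]
step 1: x̄ = F·x = [-309/337, 866/337]
step 1: P̄ = F·P·Fᵀ + Q = [755/337 74/337; 74/337 1374/337]
step 1: y = z − H·x̄ = [-2125/337, 735/337]
step 1: S = H·P̄·Hᵀ + R = [9445/337 7870/337; 7870/337 9287/337]
step 1: K = P̄·Hᵀ·S⁻¹ = [-8932/76495 5367/15299; 42536/76495 -4580/15299]
step 1: x' = x̄ + K·y = [8942/15299, -24318/15299]
step 1: P' = (I − K·H)·P̄ = [29068/76495 -33534/76495; -33534/76495 54802/76495]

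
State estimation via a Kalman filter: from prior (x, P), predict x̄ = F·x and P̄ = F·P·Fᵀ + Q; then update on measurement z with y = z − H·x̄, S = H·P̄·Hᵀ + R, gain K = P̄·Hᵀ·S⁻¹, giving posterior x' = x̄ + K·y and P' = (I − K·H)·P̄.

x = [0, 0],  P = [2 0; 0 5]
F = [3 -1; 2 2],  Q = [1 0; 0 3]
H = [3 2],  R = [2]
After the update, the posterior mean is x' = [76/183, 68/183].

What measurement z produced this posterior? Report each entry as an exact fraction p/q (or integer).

x̄ = F·x = [0, 0]
P̄ = F·P·Fᵀ + Q = [24 2; 2 31]
S = H·P̄·Hᵀ + R = [366]
K = P̄·Hᵀ·S⁻¹ = [38/183; 34/183]
x' − x̄ = [76/183, 68/183] = K·y
y = (KᵀK)⁻¹·Kᵀ·(x' − x̄) = [2]
z = y + H·x̄ = [2] + [0] = [2]

z = [2]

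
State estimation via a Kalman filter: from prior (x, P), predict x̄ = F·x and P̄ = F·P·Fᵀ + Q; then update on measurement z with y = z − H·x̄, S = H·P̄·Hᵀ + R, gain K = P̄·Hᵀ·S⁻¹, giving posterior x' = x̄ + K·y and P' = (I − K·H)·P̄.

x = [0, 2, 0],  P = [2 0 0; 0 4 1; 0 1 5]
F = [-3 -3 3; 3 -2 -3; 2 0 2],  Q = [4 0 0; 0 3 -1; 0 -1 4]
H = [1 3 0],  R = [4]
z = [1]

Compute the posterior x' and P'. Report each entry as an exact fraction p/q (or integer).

x' = [-4751/719, 1798/719, -1083/719]
P' = [60586/719 -20226/719 7317/719; -20226/719 7070/719 -2515/719; 7317/719 -2515/719 19759/719]

x̄ = F·x = [-6, -4, 0]
P̄ = F·P·Fᵀ + Q = [85 -36 12; -36 94 -23; 12 -23 32]
y = z − H·x̄ = [19]
S = H·P̄·Hᵀ + R = [719]
K = P̄·Hᵀ·S⁻¹ = [-23/719; 246/719; -57/719]
x' = x̄ + K·y = [-4751/719, 1798/719, -1083/719]
P' = (I − K·H)·P̄ = [60586/719 -20226/719 7317/719; -20226/719 7070/719 -2515/719; 7317/719 -2515/719 19759/719]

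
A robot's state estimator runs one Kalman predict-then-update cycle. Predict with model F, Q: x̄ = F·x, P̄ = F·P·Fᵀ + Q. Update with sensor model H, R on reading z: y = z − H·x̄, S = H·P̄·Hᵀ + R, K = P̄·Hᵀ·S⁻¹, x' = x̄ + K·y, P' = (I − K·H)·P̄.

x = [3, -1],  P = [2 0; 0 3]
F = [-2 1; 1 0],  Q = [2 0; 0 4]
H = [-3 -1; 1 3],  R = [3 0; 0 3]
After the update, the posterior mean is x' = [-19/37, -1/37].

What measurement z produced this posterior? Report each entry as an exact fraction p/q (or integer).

x̄ = F·x = [-7, 3]
P̄ = F·P·Fᵀ + Q = [13 -4; -4 6]
S = H·P̄·Hᵀ + R = [102 -17; -17 46]
K = P̄·Hᵀ·S⁻¹ = [-1593/4403 -29/259; 514/4403 90/259]
x' − x̄ = [240/37, -112/37] = K·y
y = (KᵀK)⁻¹·Kᵀ·(x' − x̄) = [-17, -3]
z = y + H·x̄ = [-17, -3] + [18, 2] = [1, -1]

z = [1, -1]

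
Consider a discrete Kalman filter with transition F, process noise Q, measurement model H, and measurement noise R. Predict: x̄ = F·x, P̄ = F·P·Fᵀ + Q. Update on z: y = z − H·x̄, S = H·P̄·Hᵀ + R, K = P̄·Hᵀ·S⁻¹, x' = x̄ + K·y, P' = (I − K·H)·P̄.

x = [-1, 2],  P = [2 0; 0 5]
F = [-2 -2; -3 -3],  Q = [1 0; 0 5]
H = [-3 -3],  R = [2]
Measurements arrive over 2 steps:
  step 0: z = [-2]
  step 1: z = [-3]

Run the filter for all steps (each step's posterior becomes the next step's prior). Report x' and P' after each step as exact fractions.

step 0: x̄ = F·x = [-2, -3]
step 0: P̄ = F·P·Fᵀ + Q = [29 42; 42 68]
step 0: y = z − H·x̄ = [-17]
step 0: S = H·P̄·Hᵀ + R = [1631]
step 0: K = P̄·Hᵀ·S⁻¹ = [-213/1631; -330/1631]
step 0: x' = x̄ + K·y = [359/1631, 717/1631]
step 0: P' = (I − K·H)·P̄ = [1930/1631 -1788/1631; -1788/1631 2008/1631]
step 1: x̄ = F·x = [-2152/1631, -3228/1631]
step 1: P̄ = F·P·Fᵀ + Q = [3079/1631 2172/1631; 2172/1631 11413/1631]
step 1: y = z − H·x̄ = [-21033/1631]
step 1: S = H·P̄·Hᵀ + R = [172786/1631]
step 1: K = P̄·Hᵀ·S⁻¹ = [-15753/172786; -2145/9094]
step 1: x' = x̄ + K·y = [-1307/9094, 9663/9094]
step 1: P' = (I − K·H)·P̄ = [174035/172786 -8607/9094; -8607/9094 10037/9094]

step 0: x' = [359/1631, 717/1631], P' = [1930/1631 -1788/1631; -1788/1631 2008/1631]
step 1: x' = [-1307/9094, 9663/9094], P' = [174035/172786 -8607/9094; -8607/9094 10037/9094]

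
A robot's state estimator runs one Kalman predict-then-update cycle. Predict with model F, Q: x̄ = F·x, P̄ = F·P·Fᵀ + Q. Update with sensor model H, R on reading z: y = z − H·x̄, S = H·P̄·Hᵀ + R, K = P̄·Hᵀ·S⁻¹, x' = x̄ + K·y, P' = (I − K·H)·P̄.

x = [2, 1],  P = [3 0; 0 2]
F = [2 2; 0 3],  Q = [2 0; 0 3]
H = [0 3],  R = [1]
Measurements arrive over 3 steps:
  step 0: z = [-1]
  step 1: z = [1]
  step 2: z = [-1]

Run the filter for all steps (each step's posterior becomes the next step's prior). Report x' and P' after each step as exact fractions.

step 0: x' = [78/19, -6/19], P' = [1442/95 6/95; 6/95 21/190]
step 1: x' = [55494/7021, 2097/7021], P' = [445122/7021 198/7021; 198/7021 759/7021]
step 2: x' = [4170150/258067, -77391/258067], P' = [66088094/258067 5742/258067; 5742/258067 27894/258067]

step 0: x̄ = F·x = [6, 3]
step 0: P̄ = F·P·Fᵀ + Q = [22 12; 12 21]
step 0: y = z − H·x̄ = [-10]
step 0: S = H·P̄·Hᵀ + R = [190]
step 0: K = P̄·Hᵀ·S⁻¹ = [18/95; 63/190]
step 0: x' = x̄ + K·y = [78/19, -6/19]
step 0: P' = (I − K·H)·P̄ = [1442/95 6/95; 6/95 21/190]
step 1: x̄ = F·x = [144/19, -18/19]
step 1: P̄ = F·P·Fᵀ + Q = [6048/95 99/95; 99/95 759/190]
step 1: y = z − H·x̄ = [73/19]
step 1: S = H·P̄·Hᵀ + R = [7021/190]
step 1: K = P̄·Hᵀ·S⁻¹ = [594/7021; 2277/7021]
step 1: x' = x̄ + K·y = [55494/7021, 2097/7021]
step 1: P' = (I − K·H)·P̄ = [445122/7021 198/7021; 198/7021 759/7021]
step 2: x̄ = F·x = [115182/7021, 6291/7021]
step 2: P̄ = F·P·Fᵀ + Q = [1799150/7021 5742/7021; 5742/7021 27894/7021]
step 2: y = z − H·x̄ = [-25894/7021]
step 2: S = H·P̄·Hᵀ + R = [258067/7021]
step 2: K = P̄·Hᵀ·S⁻¹ = [17226/258067; 83682/258067]
step 2: x' = x̄ + K·y = [4170150/258067, -77391/258067]
step 2: P' = (I − K·H)·P̄ = [66088094/258067 5742/258067; 5742/258067 27894/258067]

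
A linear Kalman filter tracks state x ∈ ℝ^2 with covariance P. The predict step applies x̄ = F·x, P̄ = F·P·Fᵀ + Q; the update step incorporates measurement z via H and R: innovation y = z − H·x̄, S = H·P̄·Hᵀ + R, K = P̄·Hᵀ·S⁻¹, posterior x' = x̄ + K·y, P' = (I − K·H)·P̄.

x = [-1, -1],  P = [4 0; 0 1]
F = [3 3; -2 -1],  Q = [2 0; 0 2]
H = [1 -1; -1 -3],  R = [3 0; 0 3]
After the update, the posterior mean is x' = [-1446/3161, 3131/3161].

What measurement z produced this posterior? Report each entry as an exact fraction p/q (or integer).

z = [-1, -3]

x̄ = F·x = [-6, 3]
P̄ = F·P·Fᵀ + Q = [47 -27; -27 19]
S = H·P̄·Hᵀ + R = [123 64; 64 59]
K = P̄·Hᵀ·S⁻¹ = [2190/3161 -554/3161; -794/3161 -746/3161]
x' − x̄ = [17520/3161, -6352/3161] = K·y
y = (KᵀK)⁻¹·Kᵀ·(x' − x̄) = [8, 0]
z = y + H·x̄ = [8, 0] + [-9, -3] = [-1, -3]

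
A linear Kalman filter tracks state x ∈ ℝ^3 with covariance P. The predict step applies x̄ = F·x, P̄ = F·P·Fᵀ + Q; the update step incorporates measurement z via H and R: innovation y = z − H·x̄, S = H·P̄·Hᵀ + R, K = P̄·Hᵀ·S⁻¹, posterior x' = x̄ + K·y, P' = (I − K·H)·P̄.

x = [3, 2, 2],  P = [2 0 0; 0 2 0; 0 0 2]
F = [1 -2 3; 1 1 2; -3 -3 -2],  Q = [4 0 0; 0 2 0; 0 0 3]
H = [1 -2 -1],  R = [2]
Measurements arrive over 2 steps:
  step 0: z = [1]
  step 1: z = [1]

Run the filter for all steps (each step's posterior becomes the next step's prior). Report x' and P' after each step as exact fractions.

step 0: x̄ = F·x = [5, 9, -19]
step 0: P̄ = F·P·Fᵀ + Q = [32 10 -6; 10 14 -20; -6 -20 47]
step 0: y = z − H·x̄ = [-5]
step 0: S = H·P̄·Hᵀ + R = [29]
step 0: K = P̄·Hᵀ·S⁻¹ = [18/29; 2/29; -13/29]
step 0: x' = x̄ + K·y = [55/29, 251/29, -486/29]
step 0: P' = (I − K·H)·P̄ = [604/29 254/29 60/29; 254/29 402/29 -554/29; 60/29 -554/29 1194/29]
step 1: x̄ = F·x = [-1905/29, -666/29, 54/29]
step 1: P̄ = F·P·Fᵀ + Q = [19066/29 7564/29 -3692/29; 7564/29 4372/29 -5366/29; -3692/29 -5366/29 12561/29]
step 1: y = z − H·x̄ = [656/29]
step 1: S = H·P̄·Hᵀ + R = [4837/29]
step 1: K = P̄·Hᵀ·S⁻¹ = [1090/691; 598/691; -5521/4837]
step 1: x' = x̄ + K·y = [-20735/691, -2342/691, -115882/4837]
step 1: P' = (I − K·H)·P̄ = [167514/691 22896/691 119542/691; 22896/691 17856/691 -14012/691; 119542/691 -14012/691 1044004/4837]

step 0: x' = [55/29, 251/29, -486/29], P' = [604/29 254/29 60/29; 254/29 402/29 -554/29; 60/29 -554/29 1194/29]
step 1: x' = [-20735/691, -2342/691, -115882/4837], P' = [167514/691 22896/691 119542/691; 22896/691 17856/691 -14012/691; 119542/691 -14012/691 1044004/4837]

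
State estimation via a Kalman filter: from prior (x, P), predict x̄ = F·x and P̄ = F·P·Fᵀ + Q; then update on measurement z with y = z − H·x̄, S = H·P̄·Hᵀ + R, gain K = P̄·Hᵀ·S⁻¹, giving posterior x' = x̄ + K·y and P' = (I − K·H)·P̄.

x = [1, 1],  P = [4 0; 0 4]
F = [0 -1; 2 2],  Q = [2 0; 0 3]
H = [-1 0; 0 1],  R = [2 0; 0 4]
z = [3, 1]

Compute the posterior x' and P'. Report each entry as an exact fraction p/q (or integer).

x' = [-135/62, 51/31]
P' = [85/62 -8/31; -8/31 108/31]

x̄ = F·x = [-1, 4]
P̄ = F·P·Fᵀ + Q = [6 -8; -8 35]
y = z − H·x̄ = [2, -3]
S = H·P̄·Hᵀ + R = [8 8; 8 39]
K = P̄·Hᵀ·S⁻¹ = [-85/124 -2/31; 4/31 27/31]
x' = x̄ + K·y = [-135/62, 51/31]
P' = (I − K·H)·P̄ = [85/62 -8/31; -8/31 108/31]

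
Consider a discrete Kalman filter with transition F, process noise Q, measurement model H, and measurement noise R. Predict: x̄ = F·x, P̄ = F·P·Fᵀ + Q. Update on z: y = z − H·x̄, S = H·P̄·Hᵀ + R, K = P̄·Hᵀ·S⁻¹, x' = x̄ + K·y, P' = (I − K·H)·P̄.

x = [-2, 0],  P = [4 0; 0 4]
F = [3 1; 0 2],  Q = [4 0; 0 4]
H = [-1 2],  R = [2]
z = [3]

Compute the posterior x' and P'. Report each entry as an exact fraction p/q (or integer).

x' = [-240/47, -48/47]
P' = [1676/47 824/47; 824/47 428/47]

x̄ = F·x = [-6, 0]
P̄ = F·P·Fᵀ + Q = [44 8; 8 20]
y = z − H·x̄ = [-3]
S = H·P̄·Hᵀ + R = [94]
K = P̄·Hᵀ·S⁻¹ = [-14/47; 16/47]
x' = x̄ + K·y = [-240/47, -48/47]
P' = (I − K·H)·P̄ = [1676/47 824/47; 824/47 428/47]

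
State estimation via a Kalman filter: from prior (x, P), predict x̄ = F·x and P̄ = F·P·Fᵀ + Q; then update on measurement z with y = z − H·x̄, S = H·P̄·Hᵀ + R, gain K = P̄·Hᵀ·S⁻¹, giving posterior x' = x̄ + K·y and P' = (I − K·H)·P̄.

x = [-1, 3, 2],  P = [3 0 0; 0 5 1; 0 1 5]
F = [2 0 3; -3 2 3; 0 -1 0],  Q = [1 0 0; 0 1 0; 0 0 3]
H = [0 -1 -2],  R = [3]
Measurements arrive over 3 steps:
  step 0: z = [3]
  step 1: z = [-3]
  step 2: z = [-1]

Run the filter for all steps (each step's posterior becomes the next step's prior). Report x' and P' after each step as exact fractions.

step 0: x' = [7/22, 93/22, -75/22], P' = [4375/88 771/88 -345/88; 771/88 2999/88 -1381/88; -345/88 -1381/88 695/88]
step 1: x' = [-937/64, 981/128, -303/128], P' = [244909/1664 -388377/3328 192411/3328; -388377/3328 719461/6656 -352415/6656; 192411/3328 -352415/6656 177517/6656]
step 2: x' = [127814959/7188154, -28938895/3594077, 16624116/3594077], P' = [8306881449/28752616 -822166131/3594077 402931122/3594077; -822166131/3594077 708858247/3594077 -345368717/3594077; 402931122/3594077 -345368717/3594077 170834737/3594077]

step 0: x̄ = F·x = [4, 15, -3]
step 0: P̄ = F·P·Fᵀ + Q = [58 33 -3; 33 105 -13; -3 -13 8]
step 0: y = z − H·x̄ = [12]
step 0: S = H·P̄·Hᵀ + R = [88]
step 0: K = P̄·Hᵀ·S⁻¹ = [-27/88; -79/88; -3/88]
step 0: x' = x̄ + K·y = [7/22, 93/22, -75/22]
step 0: P' = (I − K·H)·P̄ = [4375/88 771/88 -345/88; 771/88 2999/88 -1381/88; -345/88 -1381/88 695/88]
step 1: x̄ = F·x = [-211/22, -30/11, -93/22]
step 1: P̄ = F·P·Fᵀ + Q = [19703/88 -12081/44 2601/88; -12081/44 9525/22 229/44; 2601/88 229/44 3263/88]
step 1: y = z − H·x̄ = [-156/11]
step 1: S = H·P̄·Hᵀ + R = [6656/11]
step 1: K = P̄·Hᵀ·S⁻¹ = [1185/3328; -4877/6656; -873/6656]
step 1: x' = x̄ + K·y = [-937/64, 981/128, -303/128]
step 1: P' = (I − K·H)·P̄ = [244909/1664 -388377/3328 192411/3328; -388377/3328 719461/6656 -352415/6656; 192411/3328 -352415/6656 177517/6656]
step 2: x̄ = F·x = [-4657/128, 6675/128, -981/128]
step 2: P̄ = F·P·Fᵀ + Q = [10140717/6656 -10656135/6656 2610753/6656; -10656135/6656 11464149/6656 -2711939/6656; 2610753/6656 -2711939/6656 739429/6656]
step 2: y = z − H·x̄ = [4585/128]
step 2: S = H·P̄·Hᵀ + R = [3594077/6656]
step 2: K = P̄·Hᵀ·S⁻¹ = [5434629/3594077; -6040271/3594077; 1233081/3594077]
step 2: x' = x̄ + K·y = [127814959/7188154, -28938895/3594077, 16624116/3594077]
step 2: P' = (I − K·H)·P̄ = [8306881449/28752616 -822166131/3594077 402931122/3594077; -822166131/3594077 708858247/3594077 -345368717/3594077; 402931122/3594077 -345368717/3594077 170834737/3594077]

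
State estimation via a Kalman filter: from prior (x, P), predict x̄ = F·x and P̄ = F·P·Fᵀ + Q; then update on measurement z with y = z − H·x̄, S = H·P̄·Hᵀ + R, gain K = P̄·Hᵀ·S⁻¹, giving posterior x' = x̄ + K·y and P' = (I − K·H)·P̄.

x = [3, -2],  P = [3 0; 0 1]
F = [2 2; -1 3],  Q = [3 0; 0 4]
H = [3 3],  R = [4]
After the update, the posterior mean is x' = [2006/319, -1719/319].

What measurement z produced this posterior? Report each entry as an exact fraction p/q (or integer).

z = [3]

x̄ = F·x = [2, -9]
P̄ = F·P·Fᵀ + Q = [19 0; 0 16]
S = H·P̄·Hᵀ + R = [319]
K = P̄·Hᵀ·S⁻¹ = [57/319; 48/319]
x' − x̄ = [1368/319, 1152/319] = K·y
y = (KᵀK)⁻¹·Kᵀ·(x' − x̄) = [24]
z = y + H·x̄ = [24] + [-21] = [3]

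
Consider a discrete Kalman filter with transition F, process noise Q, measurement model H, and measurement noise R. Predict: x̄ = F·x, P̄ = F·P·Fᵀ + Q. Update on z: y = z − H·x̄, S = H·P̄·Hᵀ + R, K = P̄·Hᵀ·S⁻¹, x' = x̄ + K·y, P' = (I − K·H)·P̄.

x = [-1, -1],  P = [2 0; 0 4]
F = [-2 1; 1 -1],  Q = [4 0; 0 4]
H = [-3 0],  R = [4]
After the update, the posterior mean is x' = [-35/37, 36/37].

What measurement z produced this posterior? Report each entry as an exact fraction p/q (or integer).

z = [3]

x̄ = F·x = [1, 0]
P̄ = F·P·Fᵀ + Q = [16 -8; -8 10]
S = H·P̄·Hᵀ + R = [148]
K = P̄·Hᵀ·S⁻¹ = [-12/37; 6/37]
x' − x̄ = [-72/37, 36/37] = K·y
y = (KᵀK)⁻¹·Kᵀ·(x' − x̄) = [6]
z = y + H·x̄ = [6] + [-3] = [3]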